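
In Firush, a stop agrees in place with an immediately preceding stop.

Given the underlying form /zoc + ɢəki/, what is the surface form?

[zocɟəki]

/ɢ/ is a voiced uvular stop. The preceding trigger /c/ is palatal, so /ɢ/ must become palatal as well.
The voiced palatal stop is [ɟ], so /ɢ/ → [ɟ].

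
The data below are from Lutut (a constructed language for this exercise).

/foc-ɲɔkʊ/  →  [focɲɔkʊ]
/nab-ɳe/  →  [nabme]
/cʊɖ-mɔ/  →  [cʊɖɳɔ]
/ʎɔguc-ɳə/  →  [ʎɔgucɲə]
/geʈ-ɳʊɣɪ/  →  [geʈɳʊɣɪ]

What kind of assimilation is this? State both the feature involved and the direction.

The segment that alternates is /ɳ/, which surfaces as [m] when adjacent to /b/.
The change retroflex → bilabial matches the place of the preceding /b/, identifying this as place assimilation.
Manner and voice are unchanged, so the assimilation is partial, not total.
Checking the remaining alternations: /m/ → [ɳ] after /ɖ/ (bilabial → retroflex, matching retroflex); /ɳ/ → [ɲ] after /c/ (retroflex → palatal, matching palatal) — only place changes, and always toward the preceding segment.
Nothing changes in [focɲɔkʊ], [geʈɳʊɣɪ]: there the adjacent consonants already agree in place (/ɲ/ and /c/ are both palatal; /ɳ/ and /ʈ/ are both retroflex), so these forms are consistent with the same rule.
Since the segment that changes follows the conditioning segment, the assimilation is progressive.

progressive place assimilation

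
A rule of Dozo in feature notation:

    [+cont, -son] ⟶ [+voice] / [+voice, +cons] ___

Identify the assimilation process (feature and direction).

progressive voicing assimilation

The target ([+cont, -son], fricatives) acquires [+voice] next to a voiced consonant ([+voice, +cons]) — it takes on the voicing of its neighbour, so the feature that spreads is voicing.
Since the environment is written before the underscore, the trigger precedes the target; the direction is progressive.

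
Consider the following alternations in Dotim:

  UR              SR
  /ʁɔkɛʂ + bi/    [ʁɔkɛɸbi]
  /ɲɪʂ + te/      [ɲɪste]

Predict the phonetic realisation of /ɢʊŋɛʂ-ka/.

[ɢʊŋɛxka]

The data show regressive place assimilation: /ʂ/ → [ɸ] before /b/; /ʂ/ → [s] before /t/. In each pair only place changes, matching the following consonant, while manner and voice stay constant.
The rule targets /ʂ/ (voiceless retroflex fricative), which sits before the trigger /k/ (velar).
The voiceless velar fricative is [x], so /ʂ/ → [x].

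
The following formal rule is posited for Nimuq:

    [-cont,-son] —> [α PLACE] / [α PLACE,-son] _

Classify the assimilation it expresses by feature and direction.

progressive place assimilation

The rule copies the place features (abbreviated [PLACE]) from the environment onto the target, so the assimilating feature is place.
Since the environment is written before the underscore, the trigger precedes the target; the direction is progressive.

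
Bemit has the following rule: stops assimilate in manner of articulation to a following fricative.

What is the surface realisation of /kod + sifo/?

/d/ is a voiced alveolar stop. The following trigger /s/ is a fricative, so /d/ must become a fricative as well.
A voiced alveolar fricative is [z], so the surface segment is [z].

[kozsifo]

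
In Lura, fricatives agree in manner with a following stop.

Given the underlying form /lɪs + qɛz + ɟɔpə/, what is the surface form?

/s/ is a voiceless alveolar fricative. The following trigger /q/ is a stop, so /s/ must become a stop as well.
The voiceless alveolar stop is [t], so /s/ → [t].
The same rule applies at the second boundary: /z/ → [d] next to /ɟ/.

[lɪtqɛdɟɔpə]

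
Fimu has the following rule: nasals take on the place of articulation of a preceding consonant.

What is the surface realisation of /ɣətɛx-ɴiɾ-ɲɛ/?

The rule targets /ɴ/ (voiced uvular nasal), which sits after the trigger /x/ (velar).
The voiced velar nasal is [ŋ], so /ɴ/ → [ŋ].
The same rule applies at the second boundary: /ɲ/ → [n] next to /ɾ/.

[ɣətɛxŋiɾnɛ]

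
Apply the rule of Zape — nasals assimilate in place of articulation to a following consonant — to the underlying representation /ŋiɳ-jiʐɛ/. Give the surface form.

The rule targets /ɳ/ (voiced retroflex nasal), which sits before the trigger /j/ (palatal).
The voiced palatal nasal is [ɲ], so /ɳ/ → [ɲ].

[ŋiɲjiʐɛ]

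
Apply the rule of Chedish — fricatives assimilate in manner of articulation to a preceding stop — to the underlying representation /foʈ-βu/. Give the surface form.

[foʈbu]

The rule targets /β/ (voiced bilabial fricative), which sits after the trigger /ʈ/ (stop).
Changing only its manner to stop gives [b] — the voiced bilabial stop.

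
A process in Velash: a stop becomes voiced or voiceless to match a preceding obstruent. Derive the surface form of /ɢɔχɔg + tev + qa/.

[ɢɔχɔgdevɢa]

/t/ is a voiceless alveolar stop. The preceding trigger /g/ is voiced, so /t/ must become voiced as well.
Changing only its voicing to voiced gives [d] — the voiced alveolar stop.
At the second juncture, /q/ likewise becomes [ɢ] adjacent to /v/.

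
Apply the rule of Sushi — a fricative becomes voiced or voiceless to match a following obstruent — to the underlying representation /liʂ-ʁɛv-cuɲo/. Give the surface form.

/ʂ/ is a voiceless retroflex fricative. The following trigger /ʁ/ is voiced, so /ʂ/ must become voiced as well.
Changing only its voicing to voiced gives [ʐ] — the voiced retroflex fricative.
At the second juncture, /v/ likewise becomes [f] adjacent to /c/.

[liʐʁɛfcuɲo]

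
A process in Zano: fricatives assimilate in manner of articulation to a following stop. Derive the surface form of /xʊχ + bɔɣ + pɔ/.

/χ/ is a voiceless uvular fricative. The following trigger /b/ is a stop, so /χ/ must become a stop as well.
Changing only its manner to stop gives [q] — the voiceless uvular stop.
The same rule applies at the second boundary: /ɣ/ → [g] next to /p/.

[xʊqbɔgpɔ]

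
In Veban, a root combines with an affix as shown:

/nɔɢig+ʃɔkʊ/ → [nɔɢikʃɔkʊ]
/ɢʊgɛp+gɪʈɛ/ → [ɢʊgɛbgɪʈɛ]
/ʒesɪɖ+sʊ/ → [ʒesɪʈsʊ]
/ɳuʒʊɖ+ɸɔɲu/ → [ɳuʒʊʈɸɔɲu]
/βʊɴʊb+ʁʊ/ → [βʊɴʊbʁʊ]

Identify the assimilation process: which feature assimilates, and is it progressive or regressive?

regressive voicing assimilation

The segment that alternates is /g/, which surfaces as [k] when adjacent to /ʃ/.
/g/ is voiced while /ʃ/ is voiceless; the output [k] is voiceless, matching the trigger — so the feature that spreads is voicing.
Place and manner are unchanged, so the assimilation is partial, not total.
The other alternating forms pattern the same way: /p/ → [b] before /g/ (voiceless → voiced, matching voiced); /ɖ/ → [ʈ] before /s/ (voiced → voiceless, matching voiceless); /ɖ/ → [ʈ] before /ɸ/ (voiced → voiceless, matching voiceless) — only voicing changes, and always toward the following segment.
Nothing changes in [βʊɴʊbʁʊ]: there the adjacent consonants already agree in voicing (/b/ and /ʁ/ are both voiced), so this form is consistent with the same rule.
The trigger is the following segment, so the direction is regressive (anticipatory).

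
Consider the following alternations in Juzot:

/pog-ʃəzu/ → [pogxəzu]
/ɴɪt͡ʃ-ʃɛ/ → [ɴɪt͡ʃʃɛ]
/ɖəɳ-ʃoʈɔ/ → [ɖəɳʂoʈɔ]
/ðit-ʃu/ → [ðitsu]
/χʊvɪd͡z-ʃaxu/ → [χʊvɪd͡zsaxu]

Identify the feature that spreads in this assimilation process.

place

Underlying /ʃ/ is realised as [x] next to /g/; /g/ itself does not change.
/ʃ/ is postalveolar while /g/ is velar; the output [x] is velar, matching the trigger — so the feature that spreads is place.
The same holds elsewhere in the data: /ʃ/ → [ʂ] after /ɳ/ (postalveolar → retroflex, matching retroflex); /ʃ/ → [s] after /t/ (postalveolar → alveolar, matching alveolar); /ʃ/ → [s] after /d͡z/ (postalveolar → alveolar, matching alveolar) — only place changes, and always toward the preceding segment.
Nothing changes in [ɴɪt͡ʃʃɛ]: there the adjacent consonants already agree in place (/ʃ/ and /t͡ʃ/ are both postalveolar), so this form is consistent with the same rule.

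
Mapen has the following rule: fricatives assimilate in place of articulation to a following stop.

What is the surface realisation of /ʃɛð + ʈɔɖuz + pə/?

/ð/ is a voiced dental fricative. The following trigger /ʈ/ is retroflex, so /ð/ must become retroflex as well.
A voiced retroflex fricative is [ʐ], so the surface segment is [ʐ].
At the second juncture, /z/ likewise becomes [β] adjacent to /p/.

[ʃɛʐʈɔɖuβpə]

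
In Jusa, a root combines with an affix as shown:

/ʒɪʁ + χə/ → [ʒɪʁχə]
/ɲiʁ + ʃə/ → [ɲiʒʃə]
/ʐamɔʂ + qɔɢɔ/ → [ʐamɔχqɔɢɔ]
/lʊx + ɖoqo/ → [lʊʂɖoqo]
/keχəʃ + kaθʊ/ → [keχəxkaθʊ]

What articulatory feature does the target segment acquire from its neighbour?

Comparing underlying and surface forms, /ʁ/ → [ʒ] is the alternation; the neighbouring /ʃ/ is constant.
/ʁ/ is uvular while /ʃ/ is postalveolar; the output [ʒ] is postalveolar, matching the trigger — so the feature that spreads is place.
Checking the remaining alternations: /ʂ/ → [χ] before /q/ (retroflex → uvular, matching uvular); /x/ → [ʂ] before /ɖ/ (velar → retroflex, matching retroflex); /ʃ/ → [x] before /k/ (postalveolar → velar, matching velar) — only place changes, and always toward the following segment.
Nothing changes in [ʒɪʁχə]: there the adjacent consonants already agree in place (/ʁ/ and /χ/ are both uvular), so this form is consistent with the same rule.

place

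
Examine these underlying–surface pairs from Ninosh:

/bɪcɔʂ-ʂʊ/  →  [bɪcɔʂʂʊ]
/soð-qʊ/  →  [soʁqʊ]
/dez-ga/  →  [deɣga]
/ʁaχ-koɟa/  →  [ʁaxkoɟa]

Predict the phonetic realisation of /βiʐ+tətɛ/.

The data show regressive place assimilation: /ð/ → [ʁ] before /q/; /z/ → [ɣ] before /g/; /χ/ → [x] before /k/. In each pair only place changes, matching the following consonant, while manner and voice stay constant.
Nothing changes in [bɪcɔʂʂʊ]: there the adjacent consonants already agree in place (/ʂ/ and /ʂ/ are both retroflex), so this form is consistent with the same rule.
/ʐ/ is a voiced retroflex fricative. The following trigger /t/ is alveolar, so /ʐ/ must become alveolar as well.
Changing only its place to alveolar gives [z] — the voiced alveolar fricative.

[βiztətɛ]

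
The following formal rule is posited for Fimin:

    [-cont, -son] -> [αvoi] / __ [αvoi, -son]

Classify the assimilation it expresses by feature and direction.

The rule copies [voi] from the environment onto the target, so the assimilating feature is voicing.
The conditioning segment sits to the right of the focus bar, meaning the trigger follows the segment that changes — regressive assimilation.

regressive voicing assimilation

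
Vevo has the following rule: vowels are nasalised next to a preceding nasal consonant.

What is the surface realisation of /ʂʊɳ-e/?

[ʂʊɳẽ]

The vowel /e/ is adjacent to the preceding nasal /ɳ/, so it acquires [+nasal] and surfaces as [ẽ].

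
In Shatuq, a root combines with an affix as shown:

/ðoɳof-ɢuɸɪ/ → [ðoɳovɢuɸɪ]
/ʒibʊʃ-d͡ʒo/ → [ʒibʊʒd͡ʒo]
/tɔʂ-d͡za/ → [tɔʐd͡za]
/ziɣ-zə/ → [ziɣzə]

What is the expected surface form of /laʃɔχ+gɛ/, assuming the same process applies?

[laʃɔʁgɛ]

The data show regressive voicing assimilation: /f/ → [v] before /ɢ/; /ʃ/ → [ʒ] before /d͡ʒ/; /ʂ/ → [ʐ] before /d͡z/. In each pair only voicing changes, matching the following consonant, while place and manner stay constant.
Nothing changes in [ziɣzə]: there the adjacent consonants already agree in voicing (/ɣ/ and /z/ are both voiced), so this form is consistent with the same rule.
The rule targets /χ/ (voiceless uvular fricative), which sits before the trigger /g/ (voiced).
A voiced uvular fricative is [ʁ], so the surface segment is [ʁ].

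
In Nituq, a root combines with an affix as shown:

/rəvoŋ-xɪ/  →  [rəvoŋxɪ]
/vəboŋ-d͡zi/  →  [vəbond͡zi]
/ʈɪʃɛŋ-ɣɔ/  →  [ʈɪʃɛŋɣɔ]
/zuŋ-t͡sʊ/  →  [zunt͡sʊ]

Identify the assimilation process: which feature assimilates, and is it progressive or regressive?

Comparing underlying and surface forms, /ŋ/ → [n] is the alternation; the neighbouring /d͡z/ is constant.
/ŋ/ is velar while /d͡z/ is alveolar; the output [n] is alveolar, matching the trigger — so the feature that spreads is place.
Manner and voice are unchanged, so the assimilation is partial, not total.
Checking the remaining alternation: /ŋ/ → [n] before /t͡s/ (velar → alveolar, matching alveolar) — only place changes, and always toward the following segment.
Nothing changes in [rəvoŋxɪ], [ʈɪʃɛŋɣɔ]: there the adjacent consonants already agree in place (/ŋ/ and /x/ are both velar; /ŋ/ and /ɣ/ are both velar), so these forms are consistent with the same rule.
The trigger is the following segment, so the direction is regressive (anticipatory).

regressive place assimilation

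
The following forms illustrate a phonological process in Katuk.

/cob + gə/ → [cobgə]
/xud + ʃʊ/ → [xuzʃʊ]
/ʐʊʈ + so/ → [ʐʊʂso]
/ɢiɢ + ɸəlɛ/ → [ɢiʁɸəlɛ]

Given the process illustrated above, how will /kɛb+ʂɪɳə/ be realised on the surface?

[kɛβʂɪɳə]

The data show regressive manner assimilation: /d/ → [z] before /ʃ/; /ʈ/ → [ʂ] before /s/; /ɢ/ → [ʁ] before /ɸ/. In each pair only manner changes, matching the following consonant, while place and voice stay constant.
Nothing changes in [cobgə]: there the adjacent consonants already agree in manner (/b/ and /g/ are both stops), so this form is consistent with the same rule.
The rule targets /b/ (voiced bilabial stop), which sits before the trigger /ʂ/ (fricative).
The voiced bilabial fricative is [β], so /b/ → [β].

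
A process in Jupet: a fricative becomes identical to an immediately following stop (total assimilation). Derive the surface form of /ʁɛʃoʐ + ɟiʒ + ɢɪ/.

/ʐ/ is the segment targeted by the rule; it sits immediately before /ɟ/, so it assimilates completely and surfaces as [ɟ].
At the second juncture, /ʒ/ likewise becomes [ɢ] adjacent to /ɢ/.

[ʁɛʃoɟɟiɢɢɪ]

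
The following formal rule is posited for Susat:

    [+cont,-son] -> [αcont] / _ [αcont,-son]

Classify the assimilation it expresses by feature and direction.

regressive manner assimilation

The rule copies [cont] (continuancy) from the environment onto the target fricatives; since [±cont] encodes the stop/fricative manner contrast, the assimilating dimension is manner.
Since the environment is written after the underscore, the trigger follows the target; the direction is regressive.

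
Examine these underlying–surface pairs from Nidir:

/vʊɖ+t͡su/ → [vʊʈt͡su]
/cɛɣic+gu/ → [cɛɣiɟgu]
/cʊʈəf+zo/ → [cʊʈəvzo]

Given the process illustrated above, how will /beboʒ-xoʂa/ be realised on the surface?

[beboʃxoʂa]

The data show regressive voicing assimilation: /ɖ/ → [ʈ] before /t͡s/; /c/ → [ɟ] before /g/; /f/ → [v] before /z/. In each pair only voicing changes, matching the following consonant, while place and manner stay constant.
/ʒ/ is a voiced postalveolar fricative. The following trigger /x/ is voiceless, so /ʒ/ must become voiceless as well.
The voiceless postalveolar fricative is [ʃ], so /ʒ/ → [ʃ].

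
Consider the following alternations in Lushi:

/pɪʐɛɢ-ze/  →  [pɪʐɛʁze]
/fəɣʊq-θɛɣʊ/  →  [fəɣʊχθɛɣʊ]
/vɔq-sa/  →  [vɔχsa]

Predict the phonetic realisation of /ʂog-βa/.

[ʂoɣβa]

The data show regressive manner assimilation: /ɢ/ → [ʁ] before /z/; /q/ → [χ] before /θ/; /q/ → [χ] before /s/. In each pair only manner changes, matching the following consonant, while place and voice stay constant.
The rule targets /g/ (voiced velar stop), which sits before the trigger /β/ (fricative).
Changing only its manner to fricative gives [ɣ] — the voiced velar fricative.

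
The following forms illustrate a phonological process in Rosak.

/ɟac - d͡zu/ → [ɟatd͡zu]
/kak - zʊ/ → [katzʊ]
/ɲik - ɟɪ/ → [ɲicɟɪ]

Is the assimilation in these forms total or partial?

partial assimilation

Underlying /c/ is realised as [t] next to /d͡z/; /d͡z/ itself does not change.
The change palatal → alveolar matches the place of the following /d͡z/, identifying this as place assimilation.
Manner and voice are unchanged, so the assimilation is partial, not total.
The other alternating forms pattern the same way: /k/ → [t] before /z/ (velar → alveolar, matching alveolar); /k/ → [c] before /ɟ/ (velar → palatal, matching palatal) — only place changes, and always toward the following segment.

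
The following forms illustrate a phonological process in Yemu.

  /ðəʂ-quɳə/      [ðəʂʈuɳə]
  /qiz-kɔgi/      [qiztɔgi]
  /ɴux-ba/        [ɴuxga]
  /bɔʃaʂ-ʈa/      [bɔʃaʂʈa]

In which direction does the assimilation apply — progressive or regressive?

progressive

The segment that alternates is /q/, which surfaces as [ʈ] when adjacent to /ʂ/.
The change uvular → retroflex matches the place of the preceding /ʂ/, identifying this as place assimilation.
The same holds elsewhere in the data: /k/ → [t] after /z/ (velar → alveolar, matching alveolar); /b/ → [g] after /x/ (bilabial → velar, matching velar) — only place changes, and always toward the preceding segment.
No alternation appears in [bɔʃaʂʈa]: there the adjacent consonants already agree in place (/ʈ/ and /ʂ/ are both retroflex), so this form is consistent with the same rule.
The trigger is the preceding segment, so the direction is progressive (perseverative).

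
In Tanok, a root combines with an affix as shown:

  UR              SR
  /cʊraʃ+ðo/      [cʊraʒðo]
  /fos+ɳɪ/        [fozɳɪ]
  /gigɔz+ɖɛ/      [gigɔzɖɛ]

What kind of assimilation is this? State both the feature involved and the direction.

regressive voicing assimilation

Underlying /ʃ/ is realised as [ʒ] next to /ð/; /ð/ itself does not change.
The change voiceless → voiced matches the voicing of the following /ð/, identifying this as voicing assimilation.
Place and manner are unchanged, so the assimilation is partial, not total.
Checking the remaining alternation: /s/ → [z] before /ɳ/ (voiceless → voiced, matching voiced) — only voicing changes, and always toward the following segment.
Nothing changes in [gigɔzɖɛ]: there the adjacent consonants already agree in voicing (/z/ and /ɖ/ are both voiced), so this form is consistent with the same rule.
The trigger is the following segment, so the direction is regressive (anticipatory).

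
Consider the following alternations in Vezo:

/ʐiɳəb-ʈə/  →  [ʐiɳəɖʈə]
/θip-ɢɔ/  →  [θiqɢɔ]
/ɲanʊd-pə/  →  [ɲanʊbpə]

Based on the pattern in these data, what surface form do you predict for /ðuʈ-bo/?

The data show regressive place assimilation: /b/ → [ɖ] before /ʈ/; /p/ → [q] before /ɢ/; /d/ → [b] before /p/. In each pair only place changes, matching the following consonant, while manner and voice stay constant.
/ʈ/ is a voiceless retroflex stop. The following trigger /b/ is bilabial, so /ʈ/ must become bilabial as well.
Changing only its place to bilabial gives [p] — the voiceless bilabial stop.

[ðupbo]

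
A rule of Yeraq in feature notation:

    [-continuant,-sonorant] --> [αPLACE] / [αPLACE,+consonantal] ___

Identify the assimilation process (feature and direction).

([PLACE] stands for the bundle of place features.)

The shared variable α links the value of the place features (abbreviated [PLACE]) on the target to the same value on the neighbouring segment, so place is the feature that assimilates.
The conditioning segment sits to the left of the focus bar, meaning the trigger precedes the segment that changes — progressive assimilation.

progressive place assimilation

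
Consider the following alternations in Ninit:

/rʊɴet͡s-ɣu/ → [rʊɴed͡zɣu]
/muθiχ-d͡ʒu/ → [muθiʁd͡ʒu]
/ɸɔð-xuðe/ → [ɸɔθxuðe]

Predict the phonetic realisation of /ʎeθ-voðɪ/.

The data show regressive voicing assimilation: /t͡s/ → [d͡z] before /ɣ/; /χ/ → [ʁ] before /d͡ʒ/; /ð/ → [θ] before /x/. In each pair only voicing changes, matching the following consonant, while place and manner stay constant.
The rule targets /θ/ (voiceless dental fricative), which sits before the trigger /v/ (voiced).
The voiced dental fricative is [ð], so /θ/ → [ð].

[ʎeðvoðɪ]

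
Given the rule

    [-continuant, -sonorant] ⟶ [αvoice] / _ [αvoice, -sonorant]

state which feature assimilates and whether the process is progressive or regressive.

regressive voicing assimilation

The rule copies [voice] from the environment onto the target, so the assimilating feature is voicing.
Since the environment is written after the underscore, the trigger follows the target; the direction is regressive.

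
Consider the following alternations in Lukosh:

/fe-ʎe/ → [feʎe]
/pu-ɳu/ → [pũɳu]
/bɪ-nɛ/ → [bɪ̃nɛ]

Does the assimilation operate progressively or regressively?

regressive

The vowel /u/ surfaces as nasalised [ũ] next to the following nasal /ɳ/ — it has acquired the [+nasal] feature of its neighbour.
Likewise in the remaining data: /ɪ/ → [ɪ̃] before /n/ — each time a vowel is nasalised next to a following nasal.
No change occurs in [feʎe] because the vowel at the boundary is adjacent to an oral consonant, not a nasal (/e/ next to /ʎ/).
Because the conditioning nasal is to the right of the vowel that changes, the process is regressive (anticipatory).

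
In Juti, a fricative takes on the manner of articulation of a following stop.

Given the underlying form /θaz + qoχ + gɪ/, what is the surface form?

/z/ is a voiced alveolar fricative. The following trigger /q/ is a stop, so /z/ must become a stop as well.
Changing only its manner to stop gives [d] — the voiced alveolar stop.
The same rule applies at the second boundary: /χ/ → [q] next to /g/.

[θadqoqgɪ]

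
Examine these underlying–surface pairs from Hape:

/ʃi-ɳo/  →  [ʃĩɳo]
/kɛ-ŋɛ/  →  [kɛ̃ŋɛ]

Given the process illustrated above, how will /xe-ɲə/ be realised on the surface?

The data show regressive nasality assimilation (vowel nasalisation): /i/ → [ĩ] before /ɳ/; /ɛ/ → [ɛ̃] before /ŋ/ — a vowel is nasalised by an immediately following nasal consonant.
The vowel /e/ is adjacent to the following nasal /ɲ/, so it acquires [+nasal] and surfaces as [ẽ].

[xẽɲə]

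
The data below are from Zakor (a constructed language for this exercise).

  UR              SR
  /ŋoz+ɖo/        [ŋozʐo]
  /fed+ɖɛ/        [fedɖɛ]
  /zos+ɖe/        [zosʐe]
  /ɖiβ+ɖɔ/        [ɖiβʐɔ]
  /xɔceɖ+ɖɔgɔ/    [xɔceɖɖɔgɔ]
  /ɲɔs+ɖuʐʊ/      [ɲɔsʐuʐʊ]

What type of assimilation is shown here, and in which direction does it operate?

Comparing underlying and surface forms, /ɖ/ → [ʐ] is the alternation; the neighbouring /z/ is constant.
The change stop → fricative matches the manner of the preceding /z/, identifying this as manner assimilation.
Place and voice are unchanged, so the assimilation is partial, not total.
The same holds elsewhere in the data: /ɖ/ → [ʐ] after /s/ (stop → fricative, matching a fricative); /ɖ/ → [ʐ] after /β/ (stop → fricative, matching a fricative) — only manner changes, and always toward the preceding segment.
Nothing changes in [fedɖɛ], [xɔceɖɖɔgɔ]: there the adjacent consonants already agree in manner (/ɖ/ and /d/ are both stops; /ɖ/ and /ɖ/ are both stops), so these forms are consistent with the same rule.
The trigger is the preceding segment, so the direction is progressive (perseverative).

progressive manner assimilation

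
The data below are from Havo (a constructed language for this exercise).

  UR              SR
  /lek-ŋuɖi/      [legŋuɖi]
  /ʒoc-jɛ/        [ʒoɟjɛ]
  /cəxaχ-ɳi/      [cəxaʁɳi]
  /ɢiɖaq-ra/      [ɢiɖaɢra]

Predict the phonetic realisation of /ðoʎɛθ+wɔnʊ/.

[ðoʎɛðwɔnʊ]

The data show regressive voicing assimilation: /k/ → [g] before /ŋ/; /c/ → [ɟ] before /j/; /χ/ → [ʁ] before /ɳ/; /q/ → [ɢ] before /r/. In each pair only voicing changes, matching the following consonant, while place and manner stay constant.
/θ/ is a voiceless dental fricative. The following trigger /w/ is voiced, so /θ/ must become voiced as well.
The voiced dental fricative is [ð], so /θ/ → [ð].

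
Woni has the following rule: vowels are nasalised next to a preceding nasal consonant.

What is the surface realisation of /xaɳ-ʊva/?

[xaɳʊ̃va]

The vowel /ʊ/ is adjacent to the preceding nasal /ɳ/, so it acquires [+nasal] and surfaces as [ʊ̃].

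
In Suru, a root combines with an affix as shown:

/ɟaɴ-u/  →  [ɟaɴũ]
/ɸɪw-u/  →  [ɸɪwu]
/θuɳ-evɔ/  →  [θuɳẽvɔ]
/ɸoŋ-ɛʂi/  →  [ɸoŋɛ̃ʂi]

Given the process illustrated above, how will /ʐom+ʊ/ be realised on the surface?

[ʐomʊ̃]

The data show progressive nasality assimilation (vowel nasalisation): /u/ → [ũ] after /ɴ/; /e/ → [ẽ] after /ɳ/; /ɛ/ → [ɛ̃] after /ŋ/ — a vowel is nasalised by an immediately preceding nasal consonant.
No change occurs in [ɸɪwu] because the vowel at the boundary is adjacent to an oral consonant, not a nasal (/u/ next to /w/).
/ʊ/ sits next to the nasal /m/ and is therefore nasalised to [ʊ̃].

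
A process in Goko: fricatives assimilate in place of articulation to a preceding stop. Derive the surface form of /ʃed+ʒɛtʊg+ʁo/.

/ʒ/ is a voiced postalveolar fricative. The preceding trigger /d/ is alveolar, so /ʒ/ must become alveolar as well.
The voiced alveolar fricative is [z], so /ʒ/ → [z].
The same rule applies at the second boundary: /ʁ/ → [ɣ] next to /g/.

[ʃedzɛtʊgɣo]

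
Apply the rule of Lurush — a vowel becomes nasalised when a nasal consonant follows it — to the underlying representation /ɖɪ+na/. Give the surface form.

/ɪ/ sits next to the nasal /n/ and is therefore nasalised to [ɪ̃].

[ɖɪ̃na]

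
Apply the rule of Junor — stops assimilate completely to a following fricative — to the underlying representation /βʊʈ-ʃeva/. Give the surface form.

[βʊʃʃeva]

/ʈ/ is the segment targeted by the rule; it sits immediately before /ʃ/, so it assimilates completely and surfaces as [ʃ].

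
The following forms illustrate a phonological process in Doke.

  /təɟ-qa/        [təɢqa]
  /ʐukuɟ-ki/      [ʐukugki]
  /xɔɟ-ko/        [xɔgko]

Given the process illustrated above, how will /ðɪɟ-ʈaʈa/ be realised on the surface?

The data show regressive place assimilation: /ɟ/ → [ɢ] before /q/; /ɟ/ → [g] before /k/. In each pair only place changes, matching the following consonant, while manner and voice stay constant.
/ɟ/ is a voiced palatal stop. The following trigger /ʈ/ is retroflex, so /ɟ/ must become retroflex as well.
Changing only its place to retroflex gives [ɖ] — the voiced retroflex stop.

[ðɪɖʈaʈa]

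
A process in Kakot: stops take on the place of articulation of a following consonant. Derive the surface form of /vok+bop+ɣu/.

/k/ is a voiceless velar stop. The following trigger /b/ is bilabial, so /k/ must become bilabial as well.
A voiceless bilabial stop is [p], so the surface segment is [p].
At the second juncture, /p/ likewise becomes [k] adjacent to /ɣ/.

[vopbokɣu]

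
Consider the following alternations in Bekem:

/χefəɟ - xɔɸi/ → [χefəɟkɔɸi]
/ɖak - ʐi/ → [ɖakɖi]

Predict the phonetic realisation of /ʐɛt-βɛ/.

The data show progressive manner assimilation: /x/ → [k] after /ɟ/; /ʐ/ → [ɖ] after /k/. In each pair only manner changes, matching the preceding consonant, while place and voice stay constant.
The rule targets /β/ (voiced bilabial fricative), which sits after the trigger /t/ (stop).
Changing only its manner to stop gives [b] — the voiced bilabial stop.

[ʐɛtbɛ]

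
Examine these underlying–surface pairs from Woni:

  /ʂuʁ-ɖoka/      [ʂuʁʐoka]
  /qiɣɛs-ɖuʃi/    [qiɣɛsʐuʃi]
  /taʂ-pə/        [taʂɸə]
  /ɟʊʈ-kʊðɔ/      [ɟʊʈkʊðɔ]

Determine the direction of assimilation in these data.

Underlying /ɖ/ is realised as [ʐ] next to /ʁ/; /ʁ/ itself does not change.
/ɖ/ is a stop while /ʁ/ is a fricative; the output [ʐ] is a fricative, matching the trigger — so the feature that spreads is manner.
The same holds elsewhere in the data: /ɖ/ → [ʐ] after /s/ (stop → fricative, matching a fricative); /p/ → [ɸ] after /ʂ/ (stop → fricative, matching a fricative) — only manner changes, and always toward the preceding segment.
Nothing changes in [ɟʊʈkʊðɔ]: there the adjacent consonants already agree in manner (/k/ and /ʈ/ are both stops), so this form is consistent with the same rule.
The trigger is the preceding segment, so the direction is progressive (perseverative).

progressive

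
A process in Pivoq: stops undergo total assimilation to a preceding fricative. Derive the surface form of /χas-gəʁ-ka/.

/g/ is the segment targeted by the rule; it sits immediately after /s/, so it assimilates completely and surfaces as [s].
At the second juncture, /k/ likewise becomes [ʁ] adjacent to /ʁ/.

[χassəʁʁa]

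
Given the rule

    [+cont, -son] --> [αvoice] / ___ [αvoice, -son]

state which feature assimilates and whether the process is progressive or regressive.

The shared variable α links the value of [voice] on the target to the same value on the neighbouring segment, so voicing is the feature that assimilates.
Since the environment is written after the underscore, the trigger follows the target; the direction is regressive.

regressive voicing assimilation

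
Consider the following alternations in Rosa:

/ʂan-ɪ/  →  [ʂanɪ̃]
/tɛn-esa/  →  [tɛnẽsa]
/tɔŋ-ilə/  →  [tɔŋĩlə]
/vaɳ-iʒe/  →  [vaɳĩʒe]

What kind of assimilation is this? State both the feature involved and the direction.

The vowel /ɪ/ surfaces as nasalised [ɪ̃] next to the preceding nasal /n/ — it has acquired the [+nasal] feature of its neighbour.
Likewise in the remaining data: /e/ → [ẽ] after /n/; /i/ → [ĩ] after /ŋ/; /i/ → [ĩ] after /ɳ/ — each time a vowel is nasalised next to a preceding nasal.
Because the conditioning nasal is to the left of the vowel that changes, the process is progressive (perseverative).

progressive nasality assimilation (vowel nasalisation)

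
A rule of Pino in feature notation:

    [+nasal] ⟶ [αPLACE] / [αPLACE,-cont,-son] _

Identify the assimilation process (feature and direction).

progressive place assimilation

The shared variable α links the value of the place features (abbreviated [PLACE]) on the target to the same value on the neighbouring segment, so place is the feature that assimilates.
The conditioning segment sits to the left of the focus bar, meaning the trigger precedes the segment that changes — progressive assimilation.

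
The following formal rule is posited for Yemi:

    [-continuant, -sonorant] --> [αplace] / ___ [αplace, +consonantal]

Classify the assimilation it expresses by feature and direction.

The rule copies the place features (abbreviated [place]) from the environment onto the target, so the assimilating feature is place.
Since the environment is written after the underscore, the trigger follows the target; the direction is regressive.

regressive place assimilation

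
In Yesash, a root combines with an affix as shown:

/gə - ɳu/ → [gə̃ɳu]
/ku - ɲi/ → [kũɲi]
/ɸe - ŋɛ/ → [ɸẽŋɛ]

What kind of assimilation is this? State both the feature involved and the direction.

regressive nasality assimilation (vowel nasalisation)

The vowel /ə/ surfaces as nasalised [ə̃] next to the following nasal /ɳ/ — it has acquired the [+nasal] feature of its neighbour.
Likewise in the remaining data: /u/ → [ũ] before /ɲ/; /e/ → [ẽ] before /ŋ/ — each time a vowel is nasalised next to a following nasal.
Because the conditioning nasal is to the right of the vowel that changes, the process is regressive (anticipatory).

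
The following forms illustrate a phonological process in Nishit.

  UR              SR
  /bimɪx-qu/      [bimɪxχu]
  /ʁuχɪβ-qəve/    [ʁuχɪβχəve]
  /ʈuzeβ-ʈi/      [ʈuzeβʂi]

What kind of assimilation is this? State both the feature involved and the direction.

progressive manner assimilation

Comparing underlying and surface forms, /q/ → [χ] is the alternation; the neighbouring /x/ is constant.
The change stop → fricative matches the manner of the preceding /x/, identifying this as manner assimilation.
Place and voice are unchanged, so the assimilation is partial, not total.
The other alternating forms pattern the same way: /q/ → [χ] after /β/ (stop → fricative, matching a fricative); /ʈ/ → [ʂ] after /β/ (stop → fricative, matching a fricative) — only manner changes, and always toward the preceding segment.
Since the segment that changes follows the conditioning segment, the assimilation is progressive.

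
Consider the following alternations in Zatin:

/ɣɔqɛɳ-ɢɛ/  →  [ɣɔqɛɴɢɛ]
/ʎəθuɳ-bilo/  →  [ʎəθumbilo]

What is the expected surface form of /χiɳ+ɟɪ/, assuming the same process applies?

The data show regressive place assimilation: /ɳ/ → [ɴ] before /ɢ/; /ɳ/ → [m] before /b/. In each pair only place changes, matching the following consonant, while manner and voice stay constant.
/ɳ/ is a voiced retroflex nasal. The following trigger /ɟ/ is palatal, so /ɳ/ must become palatal as well.
Changing only its place to palatal gives [ɲ] — the voiced palatal nasal.

[χiɲɟɪ]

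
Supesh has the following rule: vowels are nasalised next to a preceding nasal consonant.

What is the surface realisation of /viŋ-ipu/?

[viŋĩpu]

/i/ sits next to the nasal /ŋ/ and is therefore nasalised to [ĩ].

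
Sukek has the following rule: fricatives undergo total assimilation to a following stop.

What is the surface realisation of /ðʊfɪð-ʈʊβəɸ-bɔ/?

/ð/ is the segment targeted by the rule; it sits immediately before /ʈ/, so it assimilates completely and surfaces as [ʈ].
At the second juncture, /ɸ/ likewise becomes [b] adjacent to /b/.

[ðʊfɪʈʈʊβəbbɔ]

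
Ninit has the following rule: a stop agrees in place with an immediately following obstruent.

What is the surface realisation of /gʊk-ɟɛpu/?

The rule targets /k/ (voiceless velar stop), which sits before the trigger /ɟ/ (palatal).
Changing only its place to palatal gives [c] — the voiceless palatal stop.

[gʊcɟɛpu]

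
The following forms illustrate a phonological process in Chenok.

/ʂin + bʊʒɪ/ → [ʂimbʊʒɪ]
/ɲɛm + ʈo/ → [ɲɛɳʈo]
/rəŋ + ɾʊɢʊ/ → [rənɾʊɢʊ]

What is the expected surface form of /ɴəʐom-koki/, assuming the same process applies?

The data show regressive place assimilation: /n/ → [m] before /b/; /m/ → [ɳ] before /ʈ/; /ŋ/ → [n] before /ɾ/. In each pair only place changes, matching the following consonant, while manner and voice stay constant.
/m/ is a voiced bilabial nasal. The following trigger /k/ is velar, so /m/ must become velar as well.
A voiced velar nasal is [ŋ], so the surface segment is [ŋ].

[ɴəʐoŋkoki]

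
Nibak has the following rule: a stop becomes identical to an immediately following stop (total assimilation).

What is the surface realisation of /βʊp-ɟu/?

/p/ is the segment targeted by the rule; it sits immediately before /ɟ/, so it assimilates completely and surfaces as [ɟ].

[βʊɟɟu]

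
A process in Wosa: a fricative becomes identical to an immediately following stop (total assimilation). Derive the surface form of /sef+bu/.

[sebbu]

/f/ is the segment targeted by the rule; it sits immediately before /b/, so it assimilates completely and surfaces as [b].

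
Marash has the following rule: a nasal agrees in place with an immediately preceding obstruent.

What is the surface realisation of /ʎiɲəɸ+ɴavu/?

[ʎiɲəɸmavu]

The rule targets /ɴ/ (voiced uvular nasal), which sits after the trigger /ɸ/ (bilabial).
Changing only its place to bilabial gives [m] — the voiced bilabial nasal.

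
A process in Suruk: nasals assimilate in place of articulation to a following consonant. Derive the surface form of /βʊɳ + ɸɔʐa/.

[βʊmɸɔʐa]

/ɳ/ is a voiced retroflex nasal. The following trigger /ɸ/ is bilabial, so /ɳ/ must become bilabial as well.
A voiced bilabial nasal is [m], so the surface segment is [m].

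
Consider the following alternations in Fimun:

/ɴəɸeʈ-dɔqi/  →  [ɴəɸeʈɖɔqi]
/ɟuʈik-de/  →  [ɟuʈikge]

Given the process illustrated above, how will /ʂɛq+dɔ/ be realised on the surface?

[ʂɛqɢɔ]

The data show progressive place assimilation: /d/ → [ɖ] after /ʈ/; /d/ → [g] after /k/. In each pair only place changes, matching the preceding consonant, while manner and voice stay constant.
/d/ is a voiced alveolar stop. The preceding trigger /q/ is uvular, so /d/ must become uvular as well.
The voiced uvular stop is [ɢ], so /d/ → [ɢ].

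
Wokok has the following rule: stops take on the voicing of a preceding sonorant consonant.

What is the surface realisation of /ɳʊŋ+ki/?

/k/ is a voiceless velar stop. The preceding trigger /ŋ/ is voiced, so /k/ must become voiced as well.
A voiced velar stop is [g], so the surface segment is [g].

[ɳʊŋgi]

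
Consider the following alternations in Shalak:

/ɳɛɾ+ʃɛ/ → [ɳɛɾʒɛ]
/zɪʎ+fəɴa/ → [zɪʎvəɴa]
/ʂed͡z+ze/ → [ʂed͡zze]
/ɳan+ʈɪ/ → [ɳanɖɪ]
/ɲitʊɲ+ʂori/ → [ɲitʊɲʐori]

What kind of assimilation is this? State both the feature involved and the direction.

Comparing underlying and surface forms, /ʃ/ → [ʒ] is the alternation; the neighbouring /ɾ/ is constant.
The change voiceless → voiced matches the voicing of the preceding /ɾ/, identifying this as voicing assimilation.
Place and manner are unchanged, so the assimilation is partial, not total.
Checking the remaining alternations: /f/ → [v] after /ʎ/ (voiceless → voiced, matching voiced); /ʈ/ → [ɖ] after /n/ (voiceless → voiced, matching voiced); /ʂ/ → [ʐ] after /ɲ/ (voiceless → voiced, matching voiced) — only voicing changes, and always toward the preceding segment.
Nothing changes in [ʂed͡zze]: there the adjacent consonants already agree in voicing (/z/ and /d͡z/ are both voiced), so this form is consistent with the same rule.
The trigger is the preceding segment, so the direction is progressive (perseverative).

progressive voicing assimilation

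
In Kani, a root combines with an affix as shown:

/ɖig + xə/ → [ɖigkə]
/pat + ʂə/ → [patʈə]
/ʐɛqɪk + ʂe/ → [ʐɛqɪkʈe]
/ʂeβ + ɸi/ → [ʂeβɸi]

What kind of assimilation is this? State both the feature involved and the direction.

progressive manner assimilation

Comparing underlying and surface forms, /x/ → [k] is the alternation; the neighbouring /g/ is constant.
The change fricative → stop matches the manner of the preceding /g/, identifying this as manner assimilation.
Place and voice are unchanged, so the assimilation is partial, not total.
Checking the remaining alternations: /ʂ/ → [ʈ] after /t/ (fricative → stop, matching a stop); /ʂ/ → [ʈ] after /k/ (fricative → stop, matching a stop) — only manner changes, and always toward the preceding segment.
No alternation appears in [ʂeβɸi]: there the adjacent consonants already agree in manner (/ɸ/ and /β/ are both fricatives), so this form is consistent with the same rule.
The trigger is the preceding segment, so the direction is progressive (perseverative).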